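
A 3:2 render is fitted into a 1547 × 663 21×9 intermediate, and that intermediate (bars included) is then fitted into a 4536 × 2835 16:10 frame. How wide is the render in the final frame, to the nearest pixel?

First fit — 3:2 into 1547×663 spans the height: 994.50 × 663.00.
The 21×9 canvas is width-limited in 4536×2835, giving 4536.00 × 1944.00; scale factor 2.9321.
The render scales with it: width 994.50 × 2.9321 ≈ 2916.00.

2916 px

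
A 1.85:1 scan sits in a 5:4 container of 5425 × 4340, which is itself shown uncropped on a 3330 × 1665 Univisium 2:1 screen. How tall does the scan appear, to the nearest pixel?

First fit — 1.85:1 into 5425×4340 spans the width: 5425.00 × 2932.43.
The 5:4 canvas is height-limited in 3330×1665, giving 2081.25 × 1665.00; scale factor 0.3836.
Applying the same ×0.3836: 2932.43 → 1125.00.

1125 px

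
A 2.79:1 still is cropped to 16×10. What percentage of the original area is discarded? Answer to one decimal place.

42.7%

The height stays; only width is cut (since 16×10 is narrower than 2.79:1).
Area ratio = (1.600)/(2.790) = 57.35%; the remaining 42.65% is cropped out.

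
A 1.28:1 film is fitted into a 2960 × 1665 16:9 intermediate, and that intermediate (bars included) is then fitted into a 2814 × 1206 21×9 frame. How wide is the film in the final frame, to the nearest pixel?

First fit — 1.28:1 into 2960×1665 spans the height: 2131.20 × 1665.00.
Second fit — the 16:9 canvas into 2814×1206 spans the height: 2144.00 × 1206.00 (×0.7243 from 2960×1665).
So the film's width is 2131.20 × 0.7243 ≈ 1543.68.

1544 px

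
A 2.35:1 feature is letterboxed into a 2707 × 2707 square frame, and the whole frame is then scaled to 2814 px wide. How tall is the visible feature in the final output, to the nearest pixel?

1197 px

In the 2707×2707 frame the feature fills the width: height = 2707 / 2.350 ≈ 1151.91 px.
Scaling 2707 → 2814 is ×1.0395, so the height becomes 1151.91 × 1.0395 ≈ 1197.45 px.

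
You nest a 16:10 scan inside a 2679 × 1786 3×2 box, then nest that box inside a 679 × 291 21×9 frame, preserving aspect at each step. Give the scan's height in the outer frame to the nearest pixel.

Inside the 2679×1786 canvas the scan is width-limited at 2679.00 × 1674.38.
The 3×2 canvas is height-limited in 679×291, giving 436.50 × 291.00; scale factor 0.1629.
Applying the same ×0.1629: 1674.38 → 272.81.

273 px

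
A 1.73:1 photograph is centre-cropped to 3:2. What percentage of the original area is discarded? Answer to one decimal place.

Going from 1.73:1 to 3:2 means cutting width while keeping height.
(1.500)/(1.730) ≈ 0.867 of the area survives, leaving 13.29% discarded.

13.3%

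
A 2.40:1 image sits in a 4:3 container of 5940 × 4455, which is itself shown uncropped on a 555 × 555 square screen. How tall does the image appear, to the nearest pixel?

231 px

2.40:1 in 5940×4455: fills the width, so the image is 5940.00 × 2475.00.
4:3 in 555×555: fills the width, so the intermediate becomes 555.00 × 416.25 — a scale of ×0.0934.
Applying the same ×0.0934: 2475.00 → 231.25.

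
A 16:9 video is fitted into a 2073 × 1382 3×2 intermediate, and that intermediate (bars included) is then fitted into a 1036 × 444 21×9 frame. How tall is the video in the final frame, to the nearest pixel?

375 px

First fit — 16:9 into 2073×1382 spans the width: 2073.00 × 1166.06.
Second fit — the 3×2 canvas into 1036×444 spans the height: 666.00 × 444.00 (×0.3213 from 2073×1382).
Applying the same ×0.3213: 1166.06 → 374.62.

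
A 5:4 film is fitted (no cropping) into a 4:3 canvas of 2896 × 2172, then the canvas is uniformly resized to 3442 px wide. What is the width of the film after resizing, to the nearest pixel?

In the 2896×2172 frame the film fills the height: width = 2172 × 5/4 ≈ 2715.00 px.
Resizing to 3442 px wide multiplies everything by 1.1885: 2715.00 → 3226.88 px.

3227 px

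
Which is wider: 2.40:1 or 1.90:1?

2.40:1

2.4 and 1.9; 2.4 > 1.9.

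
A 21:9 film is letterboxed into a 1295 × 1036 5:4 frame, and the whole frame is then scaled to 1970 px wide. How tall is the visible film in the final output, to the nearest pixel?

At 1295×1036 the film is width-limited, so height = 1295 × 9/21 ≈ 555.00 px.
The frame scales by 1970/1295 = 1.5212; 555.00 × 1.5212 ≈ 844.29 px.

844 px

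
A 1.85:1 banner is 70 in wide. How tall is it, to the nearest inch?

At 1.85:1, 70 / 1.850 ≈ 37.84.

38 in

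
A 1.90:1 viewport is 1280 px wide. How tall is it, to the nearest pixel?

674 px

At 1.90:1, 1280 / 1.900 ≈ 673.68.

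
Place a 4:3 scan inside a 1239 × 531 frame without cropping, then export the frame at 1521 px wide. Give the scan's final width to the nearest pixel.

869 px

At 1239×531 the scan is height-limited, so width = 531 × 4/3 ≈ 708.00 px.
The frame scales by 1521/1239 = 1.2276; 708.00 × 1.2276 ≈ 869.14 px.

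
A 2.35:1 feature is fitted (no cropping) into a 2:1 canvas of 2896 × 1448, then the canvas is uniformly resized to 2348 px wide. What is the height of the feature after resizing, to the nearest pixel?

At 2896×1448 the feature is width-limited, so height = 2896 / 2.350 ≈ 1232.34 px.
Resizing to 2348 px wide multiplies everything by 0.8108: 1232.34 → 999.15 px.

999 px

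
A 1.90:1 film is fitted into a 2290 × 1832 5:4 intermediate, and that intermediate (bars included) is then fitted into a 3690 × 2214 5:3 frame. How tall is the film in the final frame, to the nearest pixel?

First fit — 1.90:1 into 2290×1832 spans the width: 2290.00 × 1205.26.
5:4 in 3690×2214: fills the height, so the intermediate becomes 2767.50 × 2214.00 — a scale of ×1.2085.
Applying the same ×1.2085: 1205.26 → 1456.58.

1457 px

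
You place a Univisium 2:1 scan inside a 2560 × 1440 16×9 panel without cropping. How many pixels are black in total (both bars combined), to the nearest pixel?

409600 pixels

Since 2.000 > 1.778, the scan is width-limited.
Content height = 2560 × 1/2 ≈ 1280.0000 px.
1440 − 1280.0000 = 160.0000 px of bars.
Bar area = 160.0000 × 2560 ≈ 409600 px.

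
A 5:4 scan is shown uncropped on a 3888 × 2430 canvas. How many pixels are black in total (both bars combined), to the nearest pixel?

5:4 (1.250) < 16×10 (1.600), so the scan fills the height.
Content width = 2430 × 5/4 ≈ 3037.5000 px.
Black = 3888 − 3037.5000 = 850.5000 px.
That's 850.5000 × 2430 ≈ 2066715 black pixels.

2066715 pixels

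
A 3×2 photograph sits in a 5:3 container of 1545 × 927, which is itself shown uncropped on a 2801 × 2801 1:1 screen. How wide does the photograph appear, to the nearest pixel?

Inside the 1545×927 canvas the photograph is height-limited at 1390.50 × 927.00.
The 5:3 canvas is width-limited in 2801×2801, giving 2801.00 × 1680.60; scale factor 1.8129.
Applying the same ×1.8129: 1390.50 → 2520.90.

2521 px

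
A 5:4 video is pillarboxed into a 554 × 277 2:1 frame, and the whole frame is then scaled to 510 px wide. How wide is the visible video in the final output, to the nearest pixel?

In the 554×277 frame the video fills the height: width = 277 × 5/4 ≈ 346.25 px.
Scaling 554 → 510 is ×0.9206, so the width becomes 346.25 × 0.9206 ≈ 318.75 px.

319 px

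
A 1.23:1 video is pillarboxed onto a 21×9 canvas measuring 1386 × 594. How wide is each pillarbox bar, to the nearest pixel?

1.23:1 (1.230) < 21×9 (2.333), so the video fills the height.
Content width = 594 × 1.230 ≈ 730.62 px.
Leftover width: 1386 − 730.62 = 655.38 px → 327.69 each side.

328 px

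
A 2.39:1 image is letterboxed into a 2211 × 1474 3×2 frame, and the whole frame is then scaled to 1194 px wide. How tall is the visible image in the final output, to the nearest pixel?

500 px

At 2211×1474 the image is width-limited, so height = 2211 / 2.390 ≈ 925.10 px.
Resizing to 1194 px wide multiplies everything by 0.5400: 925.10 → 499.58 px.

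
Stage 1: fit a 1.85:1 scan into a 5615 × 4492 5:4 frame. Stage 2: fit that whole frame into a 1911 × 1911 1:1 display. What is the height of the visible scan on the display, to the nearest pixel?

1.85:1 in 5615×4492: fills the width, so the scan is 5615.00 × 3035.14.
The 5:4 canvas is width-limited in 1911×1911, giving 1911.00 × 1528.80; scale factor 0.3403.
The scan scales with it: height 3035.14 × 0.3403 ≈ 1032.97.

1033 px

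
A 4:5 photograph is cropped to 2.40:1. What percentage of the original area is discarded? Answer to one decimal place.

66.7%

2.40:1 is wider than 4:5, so the crop keeps the full width and trims the height.
Area ratio = (0.800)/(2.400) = 33.33%; the remaining 66.67% is cropped out.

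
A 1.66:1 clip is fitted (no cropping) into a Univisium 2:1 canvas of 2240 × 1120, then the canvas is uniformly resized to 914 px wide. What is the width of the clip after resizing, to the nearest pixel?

Fitted into 2240×1120, the clip spans the height; its width is 1120 × 1.660 ≈ 1859.20 px.
Resizing to 914 px wide multiplies everything by 0.4080: 1859.20 → 758.62 px.

759 px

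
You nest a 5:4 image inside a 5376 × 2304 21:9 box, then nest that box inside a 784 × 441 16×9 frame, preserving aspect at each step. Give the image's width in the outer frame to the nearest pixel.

5:4 in 5376×2304: fills the height, so the image is 2880.00 × 2304.00.
The 21:9 canvas is width-limited in 784×441, giving 784.00 × 336.00; scale factor 0.1458.
So the image's width is 2880.00 × 0.1458 ≈ 420.00.

420 px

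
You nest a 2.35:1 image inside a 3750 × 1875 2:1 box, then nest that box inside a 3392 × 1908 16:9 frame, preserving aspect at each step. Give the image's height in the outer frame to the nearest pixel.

Inside the 3750×1875 canvas the image is width-limited at 3750.00 × 1595.74.
The 2:1 canvas is width-limited in 3392×1908, giving 3392.00 × 1696.00; scale factor 0.9045.
So the image's height is 1595.74 × 0.9045 ≈ 1443.40.

1443 px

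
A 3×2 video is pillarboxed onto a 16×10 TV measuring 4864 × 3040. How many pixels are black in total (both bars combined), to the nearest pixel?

924160 pixels

3×2 is narrower than 16×10, so it spans the full height.
That makes the image 4560.0000 px wide (3040 × 3/2).
Black = 4864 − 4560.0000 = 304.0000 px.
That's 304.0000 × 3040 ≈ 924160 black pixels.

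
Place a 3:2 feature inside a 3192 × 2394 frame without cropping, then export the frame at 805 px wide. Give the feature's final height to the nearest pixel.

At 3192×2394 the feature is width-limited, so height = 3192 × 2/3 ≈ 2128.00 px.
Scaling 3192 → 805 is ×0.2522, so the height becomes 2128.00 × 0.2522 ≈ 536.67 px.

537 px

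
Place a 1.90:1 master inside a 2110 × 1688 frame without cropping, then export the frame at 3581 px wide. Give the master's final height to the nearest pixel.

1885 px

At 2110×1688 the master is width-limited, so height = 2110 / 1.900 ≈ 1110.53 px.
Scaling 2110 → 3581 is ×1.6972, so the height becomes 1110.53 × 1.6972 ≈ 1884.74 px.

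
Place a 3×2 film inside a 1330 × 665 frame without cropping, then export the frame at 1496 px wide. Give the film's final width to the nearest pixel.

1122 px

In the 1330×665 frame the film fills the height: width = 665 × 3/2 ≈ 997.50 px.
The frame scales by 1496/1330 = 1.1248; 997.50 × 1.1248 ≈ 1122.00 px.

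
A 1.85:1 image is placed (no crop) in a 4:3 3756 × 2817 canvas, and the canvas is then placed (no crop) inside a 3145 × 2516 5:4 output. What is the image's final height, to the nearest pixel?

First fit — 1.85:1 into 3756×2817 spans the width: 3756.00 × 2030.27.
Second fit — the 4:3 canvas into 3145×2516 spans the width: 3145.00 × 2358.75 (×0.8373 from 3756×2817).
So the image's height is 2030.27 × 0.8373 ≈ 1700.00.

1700 px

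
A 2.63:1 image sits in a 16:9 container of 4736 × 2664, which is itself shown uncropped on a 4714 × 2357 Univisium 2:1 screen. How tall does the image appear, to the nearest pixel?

1593 px

First fit — 2.63:1 into 4736×2664 spans the width: 4736.00 × 1800.76.
Second fit — the 16:9 canvas into 4714×2357 spans the height: 4190.22 × 2357.00 (×0.8848 from 4736×2664).
The image scales with it: height 1800.76 × 0.8848 ≈ 1593.24.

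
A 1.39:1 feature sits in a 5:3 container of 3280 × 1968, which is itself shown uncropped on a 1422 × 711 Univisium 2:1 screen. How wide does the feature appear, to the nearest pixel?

1.39:1 in 3280×1968: fills the height, so the feature is 2735.52 × 1968.00.
5:3 in 1422×711: fills the height, so the intermediate becomes 1185.00 × 711.00 — a scale of ×0.3613.
So the feature's width is 2735.52 × 0.3613 ≈ 988.29.

988 px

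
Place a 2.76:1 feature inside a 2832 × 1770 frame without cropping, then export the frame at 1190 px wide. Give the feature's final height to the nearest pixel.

Fitted into 2832×1770, the feature spans the width; its height is 2832 / 2.760 ≈ 1026.09 px.
The frame scales by 1190/2832 = 0.4202; 1026.09 × 0.4202 ≈ 431.16 px.

431 px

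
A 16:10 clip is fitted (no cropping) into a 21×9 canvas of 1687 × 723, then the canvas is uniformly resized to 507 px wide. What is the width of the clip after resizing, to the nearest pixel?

348 px

In the 1687×723 frame the clip fills the height: width = 723 × 16/10 ≈ 1156.80 px.
Scaling 1687 → 507 is ×0.3005, so the width becomes 1156.80 × 0.3005 ≈ 347.66 px.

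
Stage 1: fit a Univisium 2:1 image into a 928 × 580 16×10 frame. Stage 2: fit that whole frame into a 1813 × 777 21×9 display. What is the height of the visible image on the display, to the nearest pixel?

622 px

Inside the 928×580 canvas the image is width-limited at 928.00 × 464.00.
The 16×10 canvas is height-limited in 1813×777, giving 1243.20 × 777.00; scale factor 1.3397.
The image scales with it: height 464.00 × 1.3397 ≈ 621.60.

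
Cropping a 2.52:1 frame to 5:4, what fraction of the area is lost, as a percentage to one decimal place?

5:4 is narrower than 2.52:1, so the crop keeps the full height and trims the width.
(1.250)/(2.520) ≈ 0.496 of the area survives, leaving 50.40% discarded.

50.4%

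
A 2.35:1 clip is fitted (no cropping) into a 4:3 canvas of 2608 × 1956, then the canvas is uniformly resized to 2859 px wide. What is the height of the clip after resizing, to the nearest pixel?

1217 px

At 2608×1956 the clip is width-limited, so height = 2608 / 2.350 ≈ 1109.79 px.
The frame scales by 2859/2608 = 1.0962; 1109.79 × 1.0962 ≈ 1216.60 px.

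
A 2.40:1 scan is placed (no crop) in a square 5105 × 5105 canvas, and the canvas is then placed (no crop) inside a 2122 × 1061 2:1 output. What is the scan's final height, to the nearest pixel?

Inside the 5105×5105 canvas the scan is width-limited at 5105.00 × 2127.08.
The square canvas is height-limited in 2122×1061, giving 1061.00 × 1061.00; scale factor 0.2078.
Applying the same ×0.2078: 2127.08 → 442.08.

442 px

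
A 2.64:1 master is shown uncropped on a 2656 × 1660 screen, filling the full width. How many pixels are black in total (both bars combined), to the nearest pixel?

That makes the image 1006.0606 px tall (2656 / 2.640).
1660 − 1006.0606 = 653.9394 px of bars.
Bar area = 653.9394 × 2656 ≈ 1736863 px.

1736863 pixels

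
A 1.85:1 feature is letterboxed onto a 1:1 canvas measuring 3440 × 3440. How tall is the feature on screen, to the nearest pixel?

1859 px

1.85:1 is wider than 1:1, so it spans the full width.
Content height = 3440 / 1.850 ≈ 1859.46 px.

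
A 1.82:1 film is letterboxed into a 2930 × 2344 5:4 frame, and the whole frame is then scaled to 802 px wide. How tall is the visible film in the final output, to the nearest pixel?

At 2930×2344 the film is width-limited, so height = 2930 / 1.820 ≈ 1609.89 px.
The frame scales by 802/2930 = 0.2737; 1609.89 × 0.2737 ≈ 440.66 px.

441 px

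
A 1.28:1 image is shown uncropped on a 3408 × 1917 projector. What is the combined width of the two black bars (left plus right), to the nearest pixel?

1.28:1 (1.280) < 16:9 (1.778), so the image fills the height.
The image is 1917 × 1.280 ≈ 2453.76 px wide.
Black = 3408 − 2453.76 = 954.24 px.

954 px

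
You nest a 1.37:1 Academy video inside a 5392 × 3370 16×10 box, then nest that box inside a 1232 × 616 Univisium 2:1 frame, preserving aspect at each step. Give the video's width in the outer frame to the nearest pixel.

1.37:1 Academy in 5392×3370: fills the height, so the video is 4616.90 × 3370.00.
The 16×10 canvas is height-limited in 1232×616, giving 985.60 × 616.00; scale factor 0.1828.
Applying the same ×0.1828: 4616.90 → 843.92.

844 px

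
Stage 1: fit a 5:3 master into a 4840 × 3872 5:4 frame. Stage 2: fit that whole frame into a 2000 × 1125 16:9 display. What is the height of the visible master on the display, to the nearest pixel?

844 px

First fit — 5:3 into 4840×3872 spans the width: 4840.00 × 2904.00.
5:4 in 2000×1125: fills the height, so the intermediate becomes 1406.25 × 1125.00 — a scale of ×0.2905.
The master scales with it: height 2904.00 × 0.2905 ≈ 843.75.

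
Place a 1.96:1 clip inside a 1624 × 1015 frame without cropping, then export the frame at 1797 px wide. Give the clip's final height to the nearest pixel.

In the 1624×1015 frame the clip fills the width: height = 1624 / 1.960 ≈ 828.57 px.
The frame scales by 1797/1624 = 1.1065; 828.57 × 1.1065 ≈ 916.84 px.

917 px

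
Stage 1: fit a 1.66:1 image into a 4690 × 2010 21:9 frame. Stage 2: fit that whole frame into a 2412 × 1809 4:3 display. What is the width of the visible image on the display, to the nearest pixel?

1716 px

1.66:1 in 4690×2010: fills the height, so the image is 3336.60 × 2010.00.
Second fit — the 21:9 canvas into 2412×1809 spans the width: 2412.00 × 1033.71 (×0.5143 from 4690×2010).
The image scales with it: width 3336.60 × 0.5143 ≈ 1715.97.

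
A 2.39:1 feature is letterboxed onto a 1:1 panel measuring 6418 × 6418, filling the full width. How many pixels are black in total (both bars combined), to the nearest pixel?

23956111 pixels

That makes the image 2685.3556 px tall (6418 / 2.390).
6418 − 2685.3556 = 3732.6444 px of bars.
Across the 6418-px span: 3732.6444 × 6418 ≈ 23956111 px.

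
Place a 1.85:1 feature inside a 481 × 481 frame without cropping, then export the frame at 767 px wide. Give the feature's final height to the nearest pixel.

415 px

In the 481×481 frame the feature fills the width: height = 481 / 1.850 ≈ 260.00 px.
Resizing to 767 px wide multiplies everything by 1.5946: 260.00 → 414.59 px.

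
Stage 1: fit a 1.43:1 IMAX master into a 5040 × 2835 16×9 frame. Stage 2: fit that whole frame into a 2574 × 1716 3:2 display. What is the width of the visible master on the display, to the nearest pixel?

1.43:1 IMAX in 5040×2835: fills the height, so the master is 4054.05 × 2835.00.
Second fit — the 16×9 canvas into 2574×1716 spans the width: 2574.00 × 1447.88 (×0.5107 from 5040×2835).
So the master's width is 4054.05 × 0.5107 ≈ 2070.46.

2070 px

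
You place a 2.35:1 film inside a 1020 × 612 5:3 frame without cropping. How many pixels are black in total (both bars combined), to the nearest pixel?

2.35:1 (2.350) > 5:3 (1.667), so the film fills the width.
The film is 1020 / 2.350 ≈ 434.0426 px tall.
612 − 434.0426 = 177.9574 px of bars.
Bar area = 177.9574 × 1020 ≈ 181517 px.

181517 pixels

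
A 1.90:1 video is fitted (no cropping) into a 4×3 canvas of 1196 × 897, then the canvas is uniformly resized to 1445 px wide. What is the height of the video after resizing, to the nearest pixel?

At 1196×897 the video is width-limited, so height = 1196 / 1.900 ≈ 629.47 px.
The frame scales by 1445/1196 = 1.2082; 629.47 × 1.2082 ≈ 760.53 px.

761 px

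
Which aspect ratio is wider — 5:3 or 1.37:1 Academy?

5:3 = 1.667 and 1.37; 1.667 > 1.37.

5:3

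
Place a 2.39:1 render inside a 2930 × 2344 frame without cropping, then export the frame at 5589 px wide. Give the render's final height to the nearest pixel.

2338 px

At 2930×2344 the render is width-limited, so height = 2930 / 2.390 ≈ 1225.94 px.
The frame scales by 5589/2930 = 1.9075; 1225.94 × 1.9075 ≈ 2338.49 px.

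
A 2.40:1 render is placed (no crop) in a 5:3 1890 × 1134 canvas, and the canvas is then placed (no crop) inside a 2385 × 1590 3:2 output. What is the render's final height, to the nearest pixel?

994 px

First fit — 2.40:1 into 1890×1134 spans the width: 1890.00 × 787.50.
Second fit — the 5:3 canvas into 2385×1590 spans the width: 2385.00 × 1431.00 (×1.2619 from 1890×1134).
So the render's height is 787.50 × 1.2619 ≈ 993.75.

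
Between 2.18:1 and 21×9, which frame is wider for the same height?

2.18 and 21×9 = 2.333; 2.333 > 2.18.

21×9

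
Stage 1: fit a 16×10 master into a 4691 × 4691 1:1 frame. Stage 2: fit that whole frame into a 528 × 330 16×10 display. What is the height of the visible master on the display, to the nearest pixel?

206 px

16×10 in 4691×4691: fills the width, so the master is 4691.00 × 2931.88.
Second fit — the 1:1 canvas into 528×330 spans the height: 330.00 × 330.00 (×0.0703 from 4691×4691).
The master scales with it: height 2931.88 × 0.0703 ≈ 206.25.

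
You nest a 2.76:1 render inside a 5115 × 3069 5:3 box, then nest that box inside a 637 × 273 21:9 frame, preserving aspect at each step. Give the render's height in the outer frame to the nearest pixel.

165 px

2.76:1 in 5115×3069: fills the width, so the render is 5115.00 × 1853.26.
Second fit — the 5:3 canvas into 637×273 spans the height: 455.00 × 273.00 (×0.0890 from 5115×3069).
The render scales with it: height 1853.26 × 0.0890 ≈ 164.86.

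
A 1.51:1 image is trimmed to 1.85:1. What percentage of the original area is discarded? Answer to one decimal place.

1.85:1 is wider than 1.51:1, so the crop keeps the full width and trims the height.
(1.510)/(1.850) ≈ 0.816 of the area survives, leaving 18.38% discarded.

18.4%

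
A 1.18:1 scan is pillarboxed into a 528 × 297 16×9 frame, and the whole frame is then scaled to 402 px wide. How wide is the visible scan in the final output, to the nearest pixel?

Fitted into 528×297, the scan spans the height; its width is 297 × 1.180 ≈ 350.46 px.
Scaling 528 → 402 is ×0.7614, so the width becomes 350.46 × 0.7614 ≈ 266.83 px.

267 px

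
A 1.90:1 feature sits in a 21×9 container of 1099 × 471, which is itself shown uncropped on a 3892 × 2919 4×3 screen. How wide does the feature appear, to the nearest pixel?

3169 px

Inside the 1099×471 canvas the feature is height-limited at 894.90 × 471.00.
The 21×9 canvas is width-limited in 3892×2919, giving 3892.00 × 1668.00; scale factor 3.5414.
So the feature's width is 894.90 × 3.5414 ≈ 3169.20.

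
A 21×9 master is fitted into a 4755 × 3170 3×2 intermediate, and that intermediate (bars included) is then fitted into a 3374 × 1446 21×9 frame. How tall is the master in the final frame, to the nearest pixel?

930 px

First fit — 21×9 into 4755×3170 spans the width: 4755.00 × 2037.86.
3×2 in 3374×1446: fills the height, so the intermediate becomes 2169.00 × 1446.00 — a scale of ×0.4562.
Applying the same ×0.4562: 2037.86 → 929.57.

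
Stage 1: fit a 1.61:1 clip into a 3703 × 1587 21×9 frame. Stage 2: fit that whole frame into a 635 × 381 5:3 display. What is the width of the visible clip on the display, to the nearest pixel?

438 px

Inside the 3703×1587 canvas the clip is height-limited at 2555.07 × 1587.00.
21×9 in 635×381: fills the width, so the intermediate becomes 635.00 × 272.14 — a scale of ×0.1715.
Applying the same ×0.1715: 2555.07 → 438.15.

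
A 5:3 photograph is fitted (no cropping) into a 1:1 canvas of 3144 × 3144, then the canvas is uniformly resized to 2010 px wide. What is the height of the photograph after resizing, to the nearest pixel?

At 3144×3144 the photograph is width-limited, so height = 3144 × 3/5 ≈ 1886.40 px.
Scaling 3144 → 2010 is ×0.6393, so the height becomes 1886.40 × 0.6393 ≈ 1206.00 px.

1206 px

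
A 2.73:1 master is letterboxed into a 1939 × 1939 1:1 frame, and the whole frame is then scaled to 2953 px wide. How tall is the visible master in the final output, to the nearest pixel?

1082 px

At 1939×1939 the master is width-limited, so height = 1939 / 2.730 ≈ 710.26 px.
Scaling 1939 → 2953 is ×1.5229, so the height becomes 710.26 × 1.5229 ≈ 1081.68 px.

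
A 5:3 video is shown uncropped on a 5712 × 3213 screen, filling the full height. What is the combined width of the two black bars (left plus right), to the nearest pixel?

357 px

That makes the image 5355.00 px wide (3213 × 5/3).
5712 − 5355.00 = 357.00 px of bars.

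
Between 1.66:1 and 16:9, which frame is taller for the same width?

1.66:1

1.66 and 16:9 = 1.778; 1.778 > 1.66. The smaller width-to-height ratio is the taller frame.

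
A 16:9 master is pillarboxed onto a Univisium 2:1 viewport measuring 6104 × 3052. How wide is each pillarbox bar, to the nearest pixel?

339 px

16:9 (1.778) < Univisium 2:1 (2.000), so the master fills the height.
That makes the image 5425.78 px wide (3052 × 16/9).
Leftover width: 6104 − 5425.78 = 678.22 px → 339.11 each side.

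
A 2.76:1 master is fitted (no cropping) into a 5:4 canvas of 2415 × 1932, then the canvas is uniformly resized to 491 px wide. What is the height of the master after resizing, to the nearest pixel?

Fitted into 2415×1932, the master spans the width; its height is 2415 / 2.760 ≈ 875.00 px.
The frame scales by 491/2415 = 0.2033; 875.00 × 0.2033 ≈ 177.90 px.

178 px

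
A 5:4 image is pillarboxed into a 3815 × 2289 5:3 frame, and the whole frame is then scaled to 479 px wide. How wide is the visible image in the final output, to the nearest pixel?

359 px

Fitted into 3815×2289, the image spans the height; its width is 2289 × 5/4 ≈ 2861.25 px.
Scaling 3815 → 479 is ×0.1256, so the width becomes 2861.25 × 0.1256 ≈ 359.25 px.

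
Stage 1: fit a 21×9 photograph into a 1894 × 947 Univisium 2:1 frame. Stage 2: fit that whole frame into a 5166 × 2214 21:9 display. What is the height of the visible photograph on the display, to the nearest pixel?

First fit — 21×9 into 1894×947 spans the width: 1894.00 × 811.71.
The Univisium 2:1 canvas is height-limited in 5166×2214, giving 4428.00 × 2214.00; scale factor 2.3379.
So the photograph's height is 811.71 × 2.3379 ≈ 1897.71.

1898 px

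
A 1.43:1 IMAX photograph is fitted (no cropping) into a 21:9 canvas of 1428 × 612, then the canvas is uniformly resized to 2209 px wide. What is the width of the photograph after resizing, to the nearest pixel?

Fitted into 1428×612, the photograph spans the height; its width is 612 × 1.430 ≈ 875.16 px.
Scaling 1428 → 2209 is ×1.5469, so the width becomes 875.16 × 1.5469 ≈ 1353.80 px.

1354 px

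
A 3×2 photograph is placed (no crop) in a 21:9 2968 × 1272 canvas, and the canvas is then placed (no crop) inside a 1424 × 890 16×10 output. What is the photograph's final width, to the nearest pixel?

3×2 in 2968×1272: fills the height, so the photograph is 1908.00 × 1272.00.
21:9 in 1424×890: fills the width, so the intermediate becomes 1424.00 × 610.29 — a scale of ×0.4798.
So the photograph's width is 1908.00 × 0.4798 ≈ 915.43.

915 px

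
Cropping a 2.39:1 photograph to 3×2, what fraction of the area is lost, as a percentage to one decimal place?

Going from 2.39:1 to 3×2 means cutting width while keeping height.
Fraction kept = (1.500)/(2.390) ≈ 62.76%, so 37.24% is lost.

37.2%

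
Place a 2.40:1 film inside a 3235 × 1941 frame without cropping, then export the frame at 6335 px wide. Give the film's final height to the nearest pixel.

2640 px

In the 3235×1941 frame the film fills the width: height = 3235 / 2.400 ≈ 1347.92 px.
Resizing to 6335 px wide multiplies everything by 1.9583: 1347.92 → 2639.58 px.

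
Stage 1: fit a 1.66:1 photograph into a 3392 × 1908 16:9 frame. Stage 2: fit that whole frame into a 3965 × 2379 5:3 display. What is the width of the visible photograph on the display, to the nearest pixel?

1.66:1 in 3392×1908: fills the height, so the photograph is 3167.28 × 1908.00.
The 16:9 canvas is width-limited in 3965×2379, giving 3965.00 × 2230.31; scale factor 1.1689.
So the photograph's width is 3167.28 × 1.1689 ≈ 3702.32.

3702 px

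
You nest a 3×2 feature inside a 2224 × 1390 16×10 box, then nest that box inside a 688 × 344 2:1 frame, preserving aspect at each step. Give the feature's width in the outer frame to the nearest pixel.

First fit — 3×2 into 2224×1390 spans the height: 2085.00 × 1390.00.
16×10 in 688×344: fills the height, so the intermediate becomes 550.40 × 344.00 — a scale of ×0.2475.
The feature scales with it: width 2085.00 × 0.2475 ≈ 516.00.

516 px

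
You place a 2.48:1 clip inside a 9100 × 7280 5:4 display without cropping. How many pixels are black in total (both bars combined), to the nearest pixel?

2.48:1 (2.480) > 5:4 (1.250), so the clip fills the width.
The clip is 9100 / 2.480 ≈ 3669.3548 px tall.
Leftover height: 7280 − 3669.3548 = 3610.6452 px.
Bar area = 3610.6452 × 9100 ≈ 32856871 px.

32856871 pixels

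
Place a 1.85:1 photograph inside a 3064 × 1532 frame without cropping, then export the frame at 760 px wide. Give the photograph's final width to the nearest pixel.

At 3064×1532 the photograph is height-limited, so width = 1532 × 1.850 ≈ 2834.20 px.
Scaling 3064 → 760 is ×0.2480, so the width becomes 2834.20 × 0.2480 ≈ 703.00 px.

703 px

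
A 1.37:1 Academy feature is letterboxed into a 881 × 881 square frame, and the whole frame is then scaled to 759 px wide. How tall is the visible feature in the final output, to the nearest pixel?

554 px

At 881×881 the feature is width-limited, so height = 881 / 1.370 ≈ 643.07 px.
Resizing to 759 px wide multiplies everything by 0.8615: 643.07 → 554.01 px.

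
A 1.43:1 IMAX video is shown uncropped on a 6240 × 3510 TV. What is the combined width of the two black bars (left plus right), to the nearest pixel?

1.43:1 IMAX (1.430) < 16×9 (1.778), so the video fills the height.
That makes the image 5019.30 px wide (3510 × 1.430).
Black = 6240 − 5019.30 = 1220.70 px.

1221 px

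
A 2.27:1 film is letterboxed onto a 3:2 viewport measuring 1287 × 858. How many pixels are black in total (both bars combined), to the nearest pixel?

374568 pixels

Since 2.270 > 1.500, the film is width-limited.
That makes the image 566.9604 px tall (1287 / 2.270).
Leftover height: 858 − 566.9604 = 291.0396 px.
Across the 1287-px span: 291.0396 × 1287 ≈ 374568 px.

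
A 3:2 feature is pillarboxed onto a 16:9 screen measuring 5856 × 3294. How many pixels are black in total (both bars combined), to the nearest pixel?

3:2 (1.500) < 16:9 (1.778), so the feature fills the height.
That makes the image 4941.0000 px wide (3294 × 3/2).
5856 − 4941.0000 = 915.0000 px of bars.
Across the 3294-px span: 915.0000 × 3294 ≈ 3014010 px.

3014010 pixels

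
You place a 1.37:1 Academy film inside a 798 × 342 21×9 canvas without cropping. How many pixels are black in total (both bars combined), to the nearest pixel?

Since 1.370 < 2.333, the film is height-limited.
That makes the image 468.5400 px wide (342 × 1.370).
Leftover width: 798 − 468.5400 = 329.4600 px.
That's 329.4600 × 342 ≈ 112675 black pixels.

112675 pixels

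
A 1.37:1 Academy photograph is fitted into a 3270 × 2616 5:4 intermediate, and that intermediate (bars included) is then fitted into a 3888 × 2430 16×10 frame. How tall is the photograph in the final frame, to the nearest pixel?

Inside the 3270×2616 canvas the photograph is width-limited at 3270.00 × 2386.86.
Second fit — the 5:4 canvas into 3888×2430 spans the height: 3037.50 × 2430.00 (×0.9289 from 3270×2616).
Applying the same ×0.9289: 2386.86 → 2217.15.

2217 px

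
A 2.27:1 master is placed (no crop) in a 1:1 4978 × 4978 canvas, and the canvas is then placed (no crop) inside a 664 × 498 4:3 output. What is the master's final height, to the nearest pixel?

219 px

First fit — 2.27:1 into 4978×4978 spans the width: 4978.00 × 2192.95.
1:1 in 664×498: fills the height, so the intermediate becomes 498.00 × 498.00 — a scale of ×0.1000.
Applying the same ×0.1000: 2192.95 → 219.38.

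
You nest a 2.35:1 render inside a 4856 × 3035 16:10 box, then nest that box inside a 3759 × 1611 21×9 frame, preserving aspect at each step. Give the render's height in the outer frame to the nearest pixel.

1097 px

2.35:1 in 4856×3035: fills the width, so the render is 4856.00 × 2066.38.
16:10 in 3759×1611: fills the height, so the intermediate becomes 2577.60 × 1611.00 — a scale of ×0.5308.
The render scales with it: height 2066.38 × 0.5308 ≈ 1096.85.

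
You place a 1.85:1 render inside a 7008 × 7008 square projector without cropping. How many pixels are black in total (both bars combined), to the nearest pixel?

22565002 pixels

Since 1.850 > 1.000, the render is width-limited.
Content height = 7008 / 1.850 ≈ 3788.1081 px.
Leftover height: 7008 − 3788.1081 = 3219.8919 px.
Across the 7008-px span: 3219.8919 × 7008 ≈ 22565002 px.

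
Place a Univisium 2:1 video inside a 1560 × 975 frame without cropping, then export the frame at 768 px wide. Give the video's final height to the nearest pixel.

At 1560×975 the video is width-limited, so height = 1560 × 1/2 ≈ 780.00 px.
Scaling 1560 → 768 is ×0.4923, so the height becomes 780.00 × 0.4923 ≈ 384.00 px.

384 px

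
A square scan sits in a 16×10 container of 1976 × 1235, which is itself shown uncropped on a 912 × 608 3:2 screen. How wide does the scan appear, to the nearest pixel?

Inside the 1976×1235 canvas the scan is height-limited at 1235.00 × 1235.00.
Second fit — the 16×10 canvas into 912×608 spans the width: 912.00 × 570.00 (×0.4615 from 1976×1235).
The scan scales with it: width 1235.00 × 0.4615 ≈ 570.00.

570 px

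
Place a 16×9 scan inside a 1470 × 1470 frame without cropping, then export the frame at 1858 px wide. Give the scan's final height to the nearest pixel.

1045 px

Fitted into 1470×1470, the scan spans the width; its height is 1470 × 9/16 ≈ 826.88 px.
Scaling 1470 → 1858 is ×1.2639, so the height becomes 826.88 × 1.2639 ≈ 1045.12 px.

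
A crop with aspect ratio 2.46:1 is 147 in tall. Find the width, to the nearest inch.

362 in

147 × 2.460 = 361.62.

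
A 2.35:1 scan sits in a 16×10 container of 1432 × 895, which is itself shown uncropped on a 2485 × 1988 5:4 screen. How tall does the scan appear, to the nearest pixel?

1057 px

Inside the 1432×895 canvas the scan is width-limited at 1432.00 × 609.36.
The 16×10 canvas is width-limited in 2485×1988, giving 2485.00 × 1553.12; scale factor 1.7353.
So the scan's height is 609.36 × 1.7353 ≈ 1057.45.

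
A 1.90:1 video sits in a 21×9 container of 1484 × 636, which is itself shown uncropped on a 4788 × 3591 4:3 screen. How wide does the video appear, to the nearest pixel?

Inside the 1484×636 canvas the video is height-limited at 1208.40 × 636.00.
Second fit — the 21×9 canvas into 4788×3591 spans the width: 4788.00 × 2052.00 (×3.2264 from 1484×636).
So the video's width is 1208.40 × 3.2264 ≈ 3898.80.

3899 px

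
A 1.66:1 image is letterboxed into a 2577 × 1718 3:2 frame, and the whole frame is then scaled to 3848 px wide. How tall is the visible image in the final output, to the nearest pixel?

In the 2577×1718 frame the image fills the width: height = 2577 / 1.660 ≈ 1552.41 px.
The frame scales by 3848/2577 = 1.4932; 1552.41 × 1.4932 ≈ 2318.07 px.

2318 px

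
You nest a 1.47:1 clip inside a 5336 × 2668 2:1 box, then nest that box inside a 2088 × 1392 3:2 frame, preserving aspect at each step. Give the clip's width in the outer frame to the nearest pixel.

1535 px

First fit — 1.47:1 into 5336×2668 spans the height: 3921.96 × 2668.00.
2:1 in 2088×1392: fills the width, so the intermediate becomes 2088.00 × 1044.00 — a scale of ×0.3913.
The clip scales with it: width 3921.96 × 0.3913 ≈ 1534.68.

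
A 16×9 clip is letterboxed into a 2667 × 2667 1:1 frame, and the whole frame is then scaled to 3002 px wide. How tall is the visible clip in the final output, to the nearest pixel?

Fitted into 2667×2667, the clip spans the width; its height is 2667 × 9/16 ≈ 1500.19 px.
The frame scales by 3002/2667 = 1.1256; 1500.19 × 1.1256 ≈ 1688.62 px.

1689 px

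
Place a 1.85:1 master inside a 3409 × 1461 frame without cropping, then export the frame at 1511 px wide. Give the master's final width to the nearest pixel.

Fitted into 3409×1461, the master spans the height; its width is 1461 × 1.850 ≈ 2702.85 px.
Resizing to 1511 px wide multiplies everything by 0.4432: 2702.85 → 1198.01 px.

1198 px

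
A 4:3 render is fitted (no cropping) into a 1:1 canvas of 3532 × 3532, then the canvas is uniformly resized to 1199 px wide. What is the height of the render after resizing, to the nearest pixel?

899 px

In the 3532×3532 frame the render fills the width: height = 3532 × 3/4 ≈ 2649.00 px.
Resizing to 1199 px wide multiplies everything by 0.3395: 2649.00 → 899.25 px.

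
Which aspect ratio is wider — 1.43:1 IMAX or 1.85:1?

1.43 and 1.85; 1.85 > 1.43.

1.85:1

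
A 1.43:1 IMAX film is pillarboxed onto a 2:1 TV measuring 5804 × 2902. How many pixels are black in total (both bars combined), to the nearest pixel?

1.43:1 IMAX (1.430) < 2:1 (2.000), so the film fills the height.
Content width = 2902 × 1.430 ≈ 4149.8600 px.
Black = 5804 − 4149.8600 = 1654.1400 px.
Bar area = 1654.1400 × 2902 ≈ 4800314 px.

4800314 pixels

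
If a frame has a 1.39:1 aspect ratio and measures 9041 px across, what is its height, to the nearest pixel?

9041 / 1.390 = 6504.32.

6504 px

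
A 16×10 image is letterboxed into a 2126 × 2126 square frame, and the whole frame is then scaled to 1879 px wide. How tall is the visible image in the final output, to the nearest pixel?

1174 px

Fitted into 2126×2126, the image spans the width; its height is 2126 × 10/16 ≈ 1328.75 px.
The frame scales by 1879/2126 = 0.8838; 1328.75 × 0.8838 ≈ 1174.38 px.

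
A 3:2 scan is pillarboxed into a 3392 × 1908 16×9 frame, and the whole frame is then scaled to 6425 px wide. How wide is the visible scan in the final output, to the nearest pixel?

At 3392×1908 the scan is height-limited, so width = 1908 × 3/2 ≈ 2862.00 px.
The frame scales by 6425/3392 = 1.8942; 2862.00 × 1.8942 ≈ 5421.09 px.

5421 px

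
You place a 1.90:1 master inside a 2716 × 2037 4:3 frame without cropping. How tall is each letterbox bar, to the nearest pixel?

304 px

1.90:1 (1.900) > 4:3 (1.333), so the master fills the width.
Content height = 2716 / 1.900 ≈ 1429.47 px.
Leftover height: 2037 − 1429.47 = 607.53 px → 303.76 each side.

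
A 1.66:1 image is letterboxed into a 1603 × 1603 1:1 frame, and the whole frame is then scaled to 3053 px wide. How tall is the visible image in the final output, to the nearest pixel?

1839 px

In the 1603×1603 frame the image fills the width: height = 1603 / 1.660 ≈ 965.66 px.
Scaling 1603 → 3053 is ×1.9046, so the height becomes 965.66 × 1.9046 ≈ 1839.16 px.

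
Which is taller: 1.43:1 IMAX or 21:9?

1.43 and 21:9 = 2.333; 2.333 > 1.43. The smaller width-to-height ratio is the taller frame.

1.43:1 IMAX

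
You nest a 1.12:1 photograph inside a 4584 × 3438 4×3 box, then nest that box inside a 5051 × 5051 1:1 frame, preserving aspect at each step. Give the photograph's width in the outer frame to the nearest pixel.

First fit — 1.12:1 into 4584×3438 spans the height: 3850.56 × 3438.00.
4×3 in 5051×5051: fills the width, so the intermediate becomes 5051.00 × 3788.25 — a scale of ×1.1019.
Applying the same ×1.1019: 3850.56 → 4242.84.

4243 px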